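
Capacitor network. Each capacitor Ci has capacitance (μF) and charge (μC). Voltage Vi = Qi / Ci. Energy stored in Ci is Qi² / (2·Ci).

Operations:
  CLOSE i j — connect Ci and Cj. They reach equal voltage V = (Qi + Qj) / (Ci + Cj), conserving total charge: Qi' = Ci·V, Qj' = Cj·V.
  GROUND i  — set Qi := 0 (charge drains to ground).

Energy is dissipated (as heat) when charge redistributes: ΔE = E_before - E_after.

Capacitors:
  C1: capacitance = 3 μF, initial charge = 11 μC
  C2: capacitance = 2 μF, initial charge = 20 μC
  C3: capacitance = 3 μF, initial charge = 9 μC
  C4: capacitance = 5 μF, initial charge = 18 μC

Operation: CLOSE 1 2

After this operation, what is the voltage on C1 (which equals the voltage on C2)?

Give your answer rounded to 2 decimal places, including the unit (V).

Answer: 6.20 V

Derivation:
Initial: C1(3μF, Q=11μC, V=3.67V), C2(2μF, Q=20μC, V=10.00V), C3(3μF, Q=9μC, V=3.00V), C4(5μF, Q=18μC, V=3.60V)
Op 1: CLOSE 1-2: Q_total=31.00, C_total=5.00, V=6.20; Q1=18.60, Q2=12.40; dissipated=24.067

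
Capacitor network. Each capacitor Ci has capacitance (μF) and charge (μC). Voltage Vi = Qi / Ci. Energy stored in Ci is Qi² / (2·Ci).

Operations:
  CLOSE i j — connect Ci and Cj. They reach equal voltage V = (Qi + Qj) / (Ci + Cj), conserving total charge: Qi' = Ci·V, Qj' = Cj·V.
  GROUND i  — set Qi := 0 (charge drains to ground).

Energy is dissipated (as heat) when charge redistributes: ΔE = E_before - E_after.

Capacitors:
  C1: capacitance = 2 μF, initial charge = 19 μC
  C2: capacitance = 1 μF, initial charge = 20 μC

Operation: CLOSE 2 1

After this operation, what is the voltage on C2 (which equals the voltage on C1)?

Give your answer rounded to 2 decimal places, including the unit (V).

Answer: 13.00 V

Derivation:
Initial: C1(2μF, Q=19μC, V=9.50V), C2(1μF, Q=20μC, V=20.00V)
Op 1: CLOSE 2-1: Q_total=39.00, C_total=3.00, V=13.00; Q2=13.00, Q1=26.00; dissipated=36.750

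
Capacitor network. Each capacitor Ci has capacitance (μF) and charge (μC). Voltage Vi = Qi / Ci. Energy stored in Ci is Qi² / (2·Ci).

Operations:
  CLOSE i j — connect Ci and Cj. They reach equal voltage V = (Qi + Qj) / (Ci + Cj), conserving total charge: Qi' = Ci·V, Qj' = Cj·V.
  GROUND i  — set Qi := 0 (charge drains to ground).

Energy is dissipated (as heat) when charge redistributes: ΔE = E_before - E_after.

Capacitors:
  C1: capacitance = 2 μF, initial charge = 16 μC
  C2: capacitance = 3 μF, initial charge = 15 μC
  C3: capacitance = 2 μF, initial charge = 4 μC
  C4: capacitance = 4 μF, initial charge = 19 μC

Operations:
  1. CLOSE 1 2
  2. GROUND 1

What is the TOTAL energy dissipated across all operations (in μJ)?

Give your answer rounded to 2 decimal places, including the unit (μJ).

Initial: C1(2μF, Q=16μC, V=8.00V), C2(3μF, Q=15μC, V=5.00V), C3(2μF, Q=4μC, V=2.00V), C4(4μF, Q=19μC, V=4.75V)
Op 1: CLOSE 1-2: Q_total=31.00, C_total=5.00, V=6.20; Q1=12.40, Q2=18.60; dissipated=5.400
Op 2: GROUND 1: Q1=0; energy lost=38.440
Total dissipated: 43.840 μJ

Answer: 43.84 μJ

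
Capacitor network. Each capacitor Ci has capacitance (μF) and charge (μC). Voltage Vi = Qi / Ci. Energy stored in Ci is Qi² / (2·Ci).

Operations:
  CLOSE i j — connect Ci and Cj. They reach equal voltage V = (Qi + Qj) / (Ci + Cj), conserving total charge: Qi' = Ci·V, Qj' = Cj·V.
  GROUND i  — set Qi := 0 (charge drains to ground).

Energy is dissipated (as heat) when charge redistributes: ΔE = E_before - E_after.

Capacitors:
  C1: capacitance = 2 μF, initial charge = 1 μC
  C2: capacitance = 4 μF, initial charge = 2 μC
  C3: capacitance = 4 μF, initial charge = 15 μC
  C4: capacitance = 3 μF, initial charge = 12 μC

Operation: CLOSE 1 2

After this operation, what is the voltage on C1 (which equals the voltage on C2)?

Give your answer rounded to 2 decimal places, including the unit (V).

Initial: C1(2μF, Q=1μC, V=0.50V), C2(4μF, Q=2μC, V=0.50V), C3(4μF, Q=15μC, V=3.75V), C4(3μF, Q=12μC, V=4.00V)
Op 1: CLOSE 1-2: Q_total=3.00, C_total=6.00, V=0.50; Q1=1.00, Q2=2.00; dissipated=0.000

Answer: 0.50 V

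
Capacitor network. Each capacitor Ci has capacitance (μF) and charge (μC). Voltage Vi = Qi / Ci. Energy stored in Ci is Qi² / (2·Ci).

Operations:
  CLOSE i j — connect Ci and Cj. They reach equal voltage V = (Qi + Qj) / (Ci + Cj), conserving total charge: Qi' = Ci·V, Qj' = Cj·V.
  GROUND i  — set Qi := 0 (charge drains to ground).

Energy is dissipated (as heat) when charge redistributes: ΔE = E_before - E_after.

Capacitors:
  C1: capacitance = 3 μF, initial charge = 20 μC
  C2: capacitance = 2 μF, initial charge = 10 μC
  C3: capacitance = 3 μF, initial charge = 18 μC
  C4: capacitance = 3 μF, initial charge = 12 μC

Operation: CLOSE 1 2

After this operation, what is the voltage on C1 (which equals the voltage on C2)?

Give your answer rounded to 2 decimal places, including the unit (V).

Answer: 6.00 V

Derivation:
Initial: C1(3μF, Q=20μC, V=6.67V), C2(2μF, Q=10μC, V=5.00V), C3(3μF, Q=18μC, V=6.00V), C4(3μF, Q=12μC, V=4.00V)
Op 1: CLOSE 1-2: Q_total=30.00, C_total=5.00, V=6.00; Q1=18.00, Q2=12.00; dissipated=1.667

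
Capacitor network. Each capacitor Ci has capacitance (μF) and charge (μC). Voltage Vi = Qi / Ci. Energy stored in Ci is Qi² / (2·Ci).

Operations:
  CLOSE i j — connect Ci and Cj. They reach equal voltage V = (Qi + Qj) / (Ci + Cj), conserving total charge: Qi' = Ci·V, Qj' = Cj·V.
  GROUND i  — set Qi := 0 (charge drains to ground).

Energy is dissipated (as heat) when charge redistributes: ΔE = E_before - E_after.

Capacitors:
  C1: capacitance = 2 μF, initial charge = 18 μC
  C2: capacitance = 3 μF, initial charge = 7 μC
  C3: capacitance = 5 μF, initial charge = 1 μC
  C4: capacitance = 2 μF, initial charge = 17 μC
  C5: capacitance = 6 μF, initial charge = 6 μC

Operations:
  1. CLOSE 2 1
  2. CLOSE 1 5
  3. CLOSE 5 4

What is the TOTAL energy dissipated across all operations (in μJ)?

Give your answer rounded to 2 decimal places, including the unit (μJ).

Initial: C1(2μF, Q=18μC, V=9.00V), C2(3μF, Q=7μC, V=2.33V), C3(5μF, Q=1μC, V=0.20V), C4(2μF, Q=17μC, V=8.50V), C5(6μF, Q=6μC, V=1.00V)
Op 1: CLOSE 2-1: Q_total=25.00, C_total=5.00, V=5.00; Q2=15.00, Q1=10.00; dissipated=26.667
Op 2: CLOSE 1-5: Q_total=16.00, C_total=8.00, V=2.00; Q1=4.00, Q5=12.00; dissipated=12.000
Op 3: CLOSE 5-4: Q_total=29.00, C_total=8.00, V=3.62; Q5=21.75, Q4=7.25; dissipated=31.688
Total dissipated: 70.354 μJ

Answer: 70.35 μJ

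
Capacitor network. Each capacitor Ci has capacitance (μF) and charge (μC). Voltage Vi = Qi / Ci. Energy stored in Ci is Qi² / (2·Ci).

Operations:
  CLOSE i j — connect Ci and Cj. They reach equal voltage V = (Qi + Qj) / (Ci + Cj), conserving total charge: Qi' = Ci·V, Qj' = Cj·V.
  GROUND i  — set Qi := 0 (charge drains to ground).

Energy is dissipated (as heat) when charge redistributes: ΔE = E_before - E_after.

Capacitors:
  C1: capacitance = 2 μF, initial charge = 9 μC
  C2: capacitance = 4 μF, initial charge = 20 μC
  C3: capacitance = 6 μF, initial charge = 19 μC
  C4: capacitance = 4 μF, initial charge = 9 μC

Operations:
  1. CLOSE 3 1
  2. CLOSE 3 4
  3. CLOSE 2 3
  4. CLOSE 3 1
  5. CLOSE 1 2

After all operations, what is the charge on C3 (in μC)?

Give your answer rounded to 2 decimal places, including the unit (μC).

Initial: C1(2μF, Q=9μC, V=4.50V), C2(4μF, Q=20μC, V=5.00V), C3(6μF, Q=19μC, V=3.17V), C4(4μF, Q=9μC, V=2.25V)
Op 1: CLOSE 3-1: Q_total=28.00, C_total=8.00, V=3.50; Q3=21.00, Q1=7.00; dissipated=1.333
Op 2: CLOSE 3-4: Q_total=30.00, C_total=10.00, V=3.00; Q3=18.00, Q4=12.00; dissipated=1.875
Op 3: CLOSE 2-3: Q_total=38.00, C_total=10.00, V=3.80; Q2=15.20, Q3=22.80; dissipated=4.800
Op 4: CLOSE 3-1: Q_total=29.80, C_total=8.00, V=3.73; Q3=22.35, Q1=7.45; dissipated=0.068
Op 5: CLOSE 1-2: Q_total=22.65, C_total=6.00, V=3.77; Q1=7.55, Q2=15.10; dissipated=0.004
Final charges: Q1=7.55, Q2=15.10, Q3=22.35, Q4=12.00

Answer: 22.35 μC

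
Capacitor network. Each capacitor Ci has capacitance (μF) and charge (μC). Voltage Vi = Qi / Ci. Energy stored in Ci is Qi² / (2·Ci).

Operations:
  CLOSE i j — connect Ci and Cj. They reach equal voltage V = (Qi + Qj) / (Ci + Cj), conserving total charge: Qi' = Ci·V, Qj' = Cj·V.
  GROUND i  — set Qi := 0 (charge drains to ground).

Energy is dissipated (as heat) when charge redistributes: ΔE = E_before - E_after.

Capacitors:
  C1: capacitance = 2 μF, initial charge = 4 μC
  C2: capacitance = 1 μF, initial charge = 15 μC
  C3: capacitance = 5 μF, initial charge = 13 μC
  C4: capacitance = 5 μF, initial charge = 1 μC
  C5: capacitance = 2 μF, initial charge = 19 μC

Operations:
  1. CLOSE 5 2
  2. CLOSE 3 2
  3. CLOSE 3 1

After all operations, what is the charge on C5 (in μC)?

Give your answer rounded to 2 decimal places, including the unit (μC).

Answer: 22.67 μC

Derivation:
Initial: C1(2μF, Q=4μC, V=2.00V), C2(1μF, Q=15μC, V=15.00V), C3(5μF, Q=13μC, V=2.60V), C4(5μF, Q=1μC, V=0.20V), C5(2μF, Q=19μC, V=9.50V)
Op 1: CLOSE 5-2: Q_total=34.00, C_total=3.00, V=11.33; Q5=22.67, Q2=11.33; dissipated=10.083
Op 2: CLOSE 3-2: Q_total=24.33, C_total=6.00, V=4.06; Q3=20.28, Q2=4.06; dissipated=31.780
Op 3: CLOSE 3-1: Q_total=24.28, C_total=7.00, V=3.47; Q3=17.34, Q1=6.94; dissipated=3.018
Final charges: Q1=6.94, Q2=4.06, Q3=17.34, Q4=1.00, Q5=22.67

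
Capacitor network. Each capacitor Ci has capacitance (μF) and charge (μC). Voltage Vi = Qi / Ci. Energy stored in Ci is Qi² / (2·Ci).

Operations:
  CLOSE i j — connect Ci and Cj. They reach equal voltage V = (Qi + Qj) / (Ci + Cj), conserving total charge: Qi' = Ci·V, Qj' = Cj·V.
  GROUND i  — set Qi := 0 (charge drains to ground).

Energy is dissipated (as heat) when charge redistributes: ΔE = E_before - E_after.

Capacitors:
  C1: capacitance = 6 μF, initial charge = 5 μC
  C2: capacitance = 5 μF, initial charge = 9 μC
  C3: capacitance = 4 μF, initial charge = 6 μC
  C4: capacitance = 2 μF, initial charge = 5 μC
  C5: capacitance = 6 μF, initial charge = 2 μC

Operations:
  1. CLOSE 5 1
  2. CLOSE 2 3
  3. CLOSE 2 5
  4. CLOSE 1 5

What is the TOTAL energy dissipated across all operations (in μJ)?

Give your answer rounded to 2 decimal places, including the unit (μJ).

Initial: C1(6μF, Q=5μC, V=0.83V), C2(5μF, Q=9μC, V=1.80V), C3(4μF, Q=6μC, V=1.50V), C4(2μF, Q=5μC, V=2.50V), C5(6μF, Q=2μC, V=0.33V)
Op 1: CLOSE 5-1: Q_total=7.00, C_total=12.00, V=0.58; Q5=3.50, Q1=3.50; dissipated=0.375
Op 2: CLOSE 2-3: Q_total=15.00, C_total=9.00, V=1.67; Q2=8.33, Q3=6.67; dissipated=0.100
Op 3: CLOSE 2-5: Q_total=11.83, C_total=11.00, V=1.08; Q2=5.38, Q5=6.45; dissipated=1.600
Op 4: CLOSE 1-5: Q_total=9.95, C_total=12.00, V=0.83; Q1=4.98, Q5=4.98; dissipated=0.364
Total dissipated: 2.439 μJ

Answer: 2.44 μJ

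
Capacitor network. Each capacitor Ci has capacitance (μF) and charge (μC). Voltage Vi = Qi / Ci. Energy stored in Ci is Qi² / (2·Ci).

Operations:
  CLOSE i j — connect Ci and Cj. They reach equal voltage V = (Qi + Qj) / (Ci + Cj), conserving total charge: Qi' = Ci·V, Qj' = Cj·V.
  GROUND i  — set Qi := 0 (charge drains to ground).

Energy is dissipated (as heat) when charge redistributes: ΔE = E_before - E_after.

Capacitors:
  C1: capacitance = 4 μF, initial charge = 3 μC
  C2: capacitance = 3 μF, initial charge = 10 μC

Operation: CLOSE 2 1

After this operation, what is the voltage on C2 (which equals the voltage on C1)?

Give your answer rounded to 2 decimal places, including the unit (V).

Answer: 1.86 V

Derivation:
Initial: C1(4μF, Q=3μC, V=0.75V), C2(3μF, Q=10μC, V=3.33V)
Op 1: CLOSE 2-1: Q_total=13.00, C_total=7.00, V=1.86; Q2=5.57, Q1=7.43; dissipated=5.720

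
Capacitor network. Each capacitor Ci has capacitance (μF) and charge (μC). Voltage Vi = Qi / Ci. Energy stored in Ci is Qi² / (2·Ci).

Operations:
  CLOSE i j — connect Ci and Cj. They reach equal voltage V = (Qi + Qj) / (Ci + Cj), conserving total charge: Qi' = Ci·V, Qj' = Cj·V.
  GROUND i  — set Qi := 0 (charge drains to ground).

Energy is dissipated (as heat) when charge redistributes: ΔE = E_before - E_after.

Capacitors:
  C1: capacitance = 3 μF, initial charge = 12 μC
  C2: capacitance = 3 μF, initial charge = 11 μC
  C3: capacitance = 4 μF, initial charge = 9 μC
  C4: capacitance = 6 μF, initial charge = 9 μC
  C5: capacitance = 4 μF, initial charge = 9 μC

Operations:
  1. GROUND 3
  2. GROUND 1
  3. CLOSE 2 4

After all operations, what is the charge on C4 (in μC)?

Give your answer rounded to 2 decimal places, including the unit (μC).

Initial: C1(3μF, Q=12μC, V=4.00V), C2(3μF, Q=11μC, V=3.67V), C3(4μF, Q=9μC, V=2.25V), C4(6μF, Q=9μC, V=1.50V), C5(4μF, Q=9μC, V=2.25V)
Op 1: GROUND 3: Q3=0; energy lost=10.125
Op 2: GROUND 1: Q1=0; energy lost=24.000
Op 3: CLOSE 2-4: Q_total=20.00, C_total=9.00, V=2.22; Q2=6.67, Q4=13.33; dissipated=4.694
Final charges: Q1=0.00, Q2=6.67, Q3=0.00, Q4=13.33, Q5=9.00

Answer: 13.33 μC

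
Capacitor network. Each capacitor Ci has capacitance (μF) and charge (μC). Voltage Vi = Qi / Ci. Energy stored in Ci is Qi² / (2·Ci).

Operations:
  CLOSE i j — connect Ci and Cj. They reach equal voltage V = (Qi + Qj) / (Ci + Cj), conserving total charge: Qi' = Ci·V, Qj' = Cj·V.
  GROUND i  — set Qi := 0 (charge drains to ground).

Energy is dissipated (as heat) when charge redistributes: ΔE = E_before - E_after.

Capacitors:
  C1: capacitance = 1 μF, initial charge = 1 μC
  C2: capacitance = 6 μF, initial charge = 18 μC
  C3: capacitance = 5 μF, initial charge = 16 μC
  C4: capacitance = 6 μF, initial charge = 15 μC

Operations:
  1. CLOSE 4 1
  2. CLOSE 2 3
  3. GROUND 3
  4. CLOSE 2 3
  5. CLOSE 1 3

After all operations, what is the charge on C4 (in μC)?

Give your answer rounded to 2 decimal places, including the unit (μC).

Initial: C1(1μF, Q=1μC, V=1.00V), C2(6μF, Q=18μC, V=3.00V), C3(5μF, Q=16μC, V=3.20V), C4(6μF, Q=15μC, V=2.50V)
Op 1: CLOSE 4-1: Q_total=16.00, C_total=7.00, V=2.29; Q4=13.71, Q1=2.29; dissipated=0.964
Op 2: CLOSE 2-3: Q_total=34.00, C_total=11.00, V=3.09; Q2=18.55, Q3=15.45; dissipated=0.055
Op 3: GROUND 3: Q3=0; energy lost=23.884
Op 4: CLOSE 2-3: Q_total=18.55, C_total=11.00, V=1.69; Q2=10.12, Q3=8.43; dissipated=13.028
Op 5: CLOSE 1-3: Q_total=10.72, C_total=6.00, V=1.79; Q1=1.79, Q3=8.93; dissipated=0.150
Final charges: Q1=1.79, Q2=10.12, Q3=8.93, Q4=13.71

Answer: 13.71 μC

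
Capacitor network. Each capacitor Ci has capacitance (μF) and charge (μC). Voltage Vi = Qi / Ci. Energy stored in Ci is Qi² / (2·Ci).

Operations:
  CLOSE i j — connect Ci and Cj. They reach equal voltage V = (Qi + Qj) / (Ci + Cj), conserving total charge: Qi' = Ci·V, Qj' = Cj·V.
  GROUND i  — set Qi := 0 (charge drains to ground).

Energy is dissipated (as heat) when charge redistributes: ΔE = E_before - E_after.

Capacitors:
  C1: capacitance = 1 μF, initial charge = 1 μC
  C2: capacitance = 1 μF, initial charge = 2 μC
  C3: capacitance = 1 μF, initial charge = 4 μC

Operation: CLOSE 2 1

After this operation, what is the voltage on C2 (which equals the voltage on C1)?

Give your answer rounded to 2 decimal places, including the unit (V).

Initial: C1(1μF, Q=1μC, V=1.00V), C2(1μF, Q=2μC, V=2.00V), C3(1μF, Q=4μC, V=4.00V)
Op 1: CLOSE 2-1: Q_total=3.00, C_total=2.00, V=1.50; Q2=1.50, Q1=1.50; dissipated=0.250

Answer: 1.50 V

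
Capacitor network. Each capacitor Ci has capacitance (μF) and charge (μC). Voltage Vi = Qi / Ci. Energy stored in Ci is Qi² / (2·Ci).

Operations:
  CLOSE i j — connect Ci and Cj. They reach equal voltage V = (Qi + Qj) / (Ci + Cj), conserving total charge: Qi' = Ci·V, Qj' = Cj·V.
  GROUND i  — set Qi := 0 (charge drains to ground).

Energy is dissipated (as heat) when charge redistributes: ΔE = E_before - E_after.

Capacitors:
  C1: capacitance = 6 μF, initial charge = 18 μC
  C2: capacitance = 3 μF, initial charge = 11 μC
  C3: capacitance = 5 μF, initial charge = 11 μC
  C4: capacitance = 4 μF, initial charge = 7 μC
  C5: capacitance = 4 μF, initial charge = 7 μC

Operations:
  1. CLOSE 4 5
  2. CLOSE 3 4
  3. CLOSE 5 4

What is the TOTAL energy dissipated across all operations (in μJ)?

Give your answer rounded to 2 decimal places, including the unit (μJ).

Initial: C1(6μF, Q=18μC, V=3.00V), C2(3μF, Q=11μC, V=3.67V), C3(5μF, Q=11μC, V=2.20V), C4(4μF, Q=7μC, V=1.75V), C5(4μF, Q=7μC, V=1.75V)
Op 1: CLOSE 4-5: Q_total=14.00, C_total=8.00, V=1.75; Q4=7.00, Q5=7.00; dissipated=0.000
Op 2: CLOSE 3-4: Q_total=18.00, C_total=9.00, V=2.00; Q3=10.00, Q4=8.00; dissipated=0.225
Op 3: CLOSE 5-4: Q_total=15.00, C_total=8.00, V=1.88; Q5=7.50, Q4=7.50; dissipated=0.062
Total dissipated: 0.287 μJ

Answer: 0.29 μJ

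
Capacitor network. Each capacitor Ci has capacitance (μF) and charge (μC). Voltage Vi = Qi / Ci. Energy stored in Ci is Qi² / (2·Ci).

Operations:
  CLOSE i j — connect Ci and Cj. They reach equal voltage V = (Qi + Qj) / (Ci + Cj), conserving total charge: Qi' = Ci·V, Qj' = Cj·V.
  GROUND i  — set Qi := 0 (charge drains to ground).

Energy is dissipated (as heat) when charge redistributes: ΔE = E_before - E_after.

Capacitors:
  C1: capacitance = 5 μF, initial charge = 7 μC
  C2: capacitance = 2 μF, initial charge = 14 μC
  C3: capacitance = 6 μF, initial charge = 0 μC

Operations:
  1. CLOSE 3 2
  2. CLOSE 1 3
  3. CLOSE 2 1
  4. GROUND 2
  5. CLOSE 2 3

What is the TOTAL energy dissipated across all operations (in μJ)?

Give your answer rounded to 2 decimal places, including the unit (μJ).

Initial: C1(5μF, Q=7μC, V=1.40V), C2(2μF, Q=14μC, V=7.00V), C3(6μF, Q=0μC, V=0.00V)
Op 1: CLOSE 3-2: Q_total=14.00, C_total=8.00, V=1.75; Q3=10.50, Q2=3.50; dissipated=36.750
Op 2: CLOSE 1-3: Q_total=17.50, C_total=11.00, V=1.59; Q1=7.95, Q3=9.55; dissipated=0.167
Op 3: CLOSE 2-1: Q_total=11.45, C_total=7.00, V=1.64; Q2=3.27, Q1=8.18; dissipated=0.018
Op 4: GROUND 2: Q2=0; energy lost=2.678
Op 5: CLOSE 2-3: Q_total=9.55, C_total=8.00, V=1.19; Q2=2.39, Q3=7.16; dissipated=1.898
Total dissipated: 41.511 μJ

Answer: 41.51 μJ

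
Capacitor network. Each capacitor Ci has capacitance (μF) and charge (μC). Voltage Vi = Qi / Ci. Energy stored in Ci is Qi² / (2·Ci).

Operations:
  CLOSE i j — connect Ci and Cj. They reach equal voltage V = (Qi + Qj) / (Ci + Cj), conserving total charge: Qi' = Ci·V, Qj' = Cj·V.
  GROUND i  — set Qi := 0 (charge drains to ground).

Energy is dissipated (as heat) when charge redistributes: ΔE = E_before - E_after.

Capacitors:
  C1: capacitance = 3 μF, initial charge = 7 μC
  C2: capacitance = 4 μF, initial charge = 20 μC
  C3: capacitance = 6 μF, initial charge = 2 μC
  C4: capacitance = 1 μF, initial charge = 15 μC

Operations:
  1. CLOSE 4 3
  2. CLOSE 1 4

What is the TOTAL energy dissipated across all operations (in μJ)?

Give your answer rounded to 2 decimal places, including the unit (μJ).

Answer: 92.19 μJ

Derivation:
Initial: C1(3μF, Q=7μC, V=2.33V), C2(4μF, Q=20μC, V=5.00V), C3(6μF, Q=2μC, V=0.33V), C4(1μF, Q=15μC, V=15.00V)
Op 1: CLOSE 4-3: Q_total=17.00, C_total=7.00, V=2.43; Q4=2.43, Q3=14.57; dissipated=92.190
Op 2: CLOSE 1-4: Q_total=9.43, C_total=4.00, V=2.36; Q1=7.07, Q4=2.36; dissipated=0.003
Total dissipated: 92.194 μJ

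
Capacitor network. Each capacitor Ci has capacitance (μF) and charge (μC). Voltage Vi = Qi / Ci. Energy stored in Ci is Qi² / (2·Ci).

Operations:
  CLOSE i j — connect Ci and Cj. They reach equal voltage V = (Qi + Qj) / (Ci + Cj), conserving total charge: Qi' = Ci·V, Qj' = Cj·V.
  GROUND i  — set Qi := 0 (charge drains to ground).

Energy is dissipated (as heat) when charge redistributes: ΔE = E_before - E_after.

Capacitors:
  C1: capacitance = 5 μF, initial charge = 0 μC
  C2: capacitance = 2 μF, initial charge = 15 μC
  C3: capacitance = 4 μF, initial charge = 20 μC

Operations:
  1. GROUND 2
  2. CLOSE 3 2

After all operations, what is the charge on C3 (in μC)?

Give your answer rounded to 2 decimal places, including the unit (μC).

Answer: 13.33 μC

Derivation:
Initial: C1(5μF, Q=0μC, V=0.00V), C2(2μF, Q=15μC, V=7.50V), C3(4μF, Q=20μC, V=5.00V)
Op 1: GROUND 2: Q2=0; energy lost=56.250
Op 2: CLOSE 3-2: Q_total=20.00, C_total=6.00, V=3.33; Q3=13.33, Q2=6.67; dissipated=16.667
Final charges: Q1=0.00, Q2=6.67, Q3=13.33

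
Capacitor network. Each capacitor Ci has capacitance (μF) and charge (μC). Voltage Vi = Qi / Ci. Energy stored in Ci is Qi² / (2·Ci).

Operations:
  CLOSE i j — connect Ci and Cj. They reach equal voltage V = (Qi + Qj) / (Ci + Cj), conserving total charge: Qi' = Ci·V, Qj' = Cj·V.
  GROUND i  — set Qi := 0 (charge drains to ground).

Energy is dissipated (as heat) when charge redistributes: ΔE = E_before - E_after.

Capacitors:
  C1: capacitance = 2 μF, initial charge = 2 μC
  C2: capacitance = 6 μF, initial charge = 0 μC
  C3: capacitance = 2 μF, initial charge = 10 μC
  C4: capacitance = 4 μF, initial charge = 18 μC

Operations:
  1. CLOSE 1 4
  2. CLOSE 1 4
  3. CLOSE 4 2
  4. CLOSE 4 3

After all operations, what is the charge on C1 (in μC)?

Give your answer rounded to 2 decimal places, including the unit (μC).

Answer: 6.67 μC

Derivation:
Initial: C1(2μF, Q=2μC, V=1.00V), C2(6μF, Q=0μC, V=0.00V), C3(2μF, Q=10μC, V=5.00V), C4(4μF, Q=18μC, V=4.50V)
Op 1: CLOSE 1-4: Q_total=20.00, C_total=6.00, V=3.33; Q1=6.67, Q4=13.33; dissipated=8.167
Op 2: CLOSE 1-4: Q_total=20.00, C_total=6.00, V=3.33; Q1=6.67, Q4=13.33; dissipated=0.000
Op 3: CLOSE 4-2: Q_total=13.33, C_total=10.00, V=1.33; Q4=5.33, Q2=8.00; dissipated=13.333
Op 4: CLOSE 4-3: Q_total=15.33, C_total=6.00, V=2.56; Q4=10.22, Q3=5.11; dissipated=8.963
Final charges: Q1=6.67, Q2=8.00, Q3=5.11, Q4=10.22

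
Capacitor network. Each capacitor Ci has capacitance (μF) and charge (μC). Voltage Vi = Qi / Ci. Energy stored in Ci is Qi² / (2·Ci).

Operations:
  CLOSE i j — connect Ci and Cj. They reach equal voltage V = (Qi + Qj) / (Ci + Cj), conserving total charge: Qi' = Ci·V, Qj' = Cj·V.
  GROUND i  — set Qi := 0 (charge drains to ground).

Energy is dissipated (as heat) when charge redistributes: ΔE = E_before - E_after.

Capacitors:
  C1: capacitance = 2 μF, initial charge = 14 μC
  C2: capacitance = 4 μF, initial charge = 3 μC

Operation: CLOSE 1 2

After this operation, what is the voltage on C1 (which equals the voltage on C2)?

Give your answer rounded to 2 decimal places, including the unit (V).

Initial: C1(2μF, Q=14μC, V=7.00V), C2(4μF, Q=3μC, V=0.75V)
Op 1: CLOSE 1-2: Q_total=17.00, C_total=6.00, V=2.83; Q1=5.67, Q2=11.33; dissipated=26.042

Answer: 2.83 V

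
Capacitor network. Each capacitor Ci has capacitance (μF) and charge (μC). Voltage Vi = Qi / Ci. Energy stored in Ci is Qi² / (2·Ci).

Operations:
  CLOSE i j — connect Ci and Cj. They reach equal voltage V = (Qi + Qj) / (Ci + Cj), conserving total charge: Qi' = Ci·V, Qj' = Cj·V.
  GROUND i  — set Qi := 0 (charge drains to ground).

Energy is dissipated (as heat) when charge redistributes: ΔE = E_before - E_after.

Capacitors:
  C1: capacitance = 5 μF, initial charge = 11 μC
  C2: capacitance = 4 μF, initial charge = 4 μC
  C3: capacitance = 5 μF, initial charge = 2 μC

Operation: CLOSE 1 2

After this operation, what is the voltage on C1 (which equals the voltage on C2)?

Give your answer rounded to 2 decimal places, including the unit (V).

Answer: 1.67 V

Derivation:
Initial: C1(5μF, Q=11μC, V=2.20V), C2(4μF, Q=4μC, V=1.00V), C3(5μF, Q=2μC, V=0.40V)
Op 1: CLOSE 1-2: Q_total=15.00, C_total=9.00, V=1.67; Q1=8.33, Q2=6.67; dissipated=1.600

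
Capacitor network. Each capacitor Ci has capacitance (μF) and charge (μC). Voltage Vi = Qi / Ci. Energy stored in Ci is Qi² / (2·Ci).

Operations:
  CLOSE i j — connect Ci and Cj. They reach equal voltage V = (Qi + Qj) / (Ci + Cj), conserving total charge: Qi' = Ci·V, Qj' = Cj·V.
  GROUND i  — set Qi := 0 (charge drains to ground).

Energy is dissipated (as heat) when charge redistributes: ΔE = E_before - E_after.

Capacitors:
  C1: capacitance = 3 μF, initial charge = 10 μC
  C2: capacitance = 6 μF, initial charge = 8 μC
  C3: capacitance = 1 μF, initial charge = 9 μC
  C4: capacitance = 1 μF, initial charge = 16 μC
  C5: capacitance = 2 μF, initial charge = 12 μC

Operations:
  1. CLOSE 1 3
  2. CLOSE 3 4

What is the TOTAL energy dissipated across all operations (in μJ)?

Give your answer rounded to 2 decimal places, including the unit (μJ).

Initial: C1(3μF, Q=10μC, V=3.33V), C2(6μF, Q=8μC, V=1.33V), C3(1μF, Q=9μC, V=9.00V), C4(1μF, Q=16μC, V=16.00V), C5(2μF, Q=12μC, V=6.00V)
Op 1: CLOSE 1-3: Q_total=19.00, C_total=4.00, V=4.75; Q1=14.25, Q3=4.75; dissipated=12.042
Op 2: CLOSE 3-4: Q_total=20.75, C_total=2.00, V=10.38; Q3=10.38, Q4=10.38; dissipated=31.641
Total dissipated: 43.682 μJ

Answer: 43.68 μJ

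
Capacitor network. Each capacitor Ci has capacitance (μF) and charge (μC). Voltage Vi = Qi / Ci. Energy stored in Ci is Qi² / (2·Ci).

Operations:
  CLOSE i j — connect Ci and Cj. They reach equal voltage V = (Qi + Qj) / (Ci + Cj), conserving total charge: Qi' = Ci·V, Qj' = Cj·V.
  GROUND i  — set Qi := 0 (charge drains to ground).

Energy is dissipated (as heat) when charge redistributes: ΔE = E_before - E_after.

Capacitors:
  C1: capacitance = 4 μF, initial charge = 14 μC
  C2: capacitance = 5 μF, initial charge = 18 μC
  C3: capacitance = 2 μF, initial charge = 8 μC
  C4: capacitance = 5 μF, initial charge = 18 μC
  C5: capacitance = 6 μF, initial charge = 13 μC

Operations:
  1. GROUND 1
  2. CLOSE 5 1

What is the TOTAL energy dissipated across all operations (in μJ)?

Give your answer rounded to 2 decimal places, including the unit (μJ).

Initial: C1(4μF, Q=14μC, V=3.50V), C2(5μF, Q=18μC, V=3.60V), C3(2μF, Q=8μC, V=4.00V), C4(5μF, Q=18μC, V=3.60V), C5(6μF, Q=13μC, V=2.17V)
Op 1: GROUND 1: Q1=0; energy lost=24.500
Op 2: CLOSE 5-1: Q_total=13.00, C_total=10.00, V=1.30; Q5=7.80, Q1=5.20; dissipated=5.633
Total dissipated: 30.133 μJ

Answer: 30.13 μJ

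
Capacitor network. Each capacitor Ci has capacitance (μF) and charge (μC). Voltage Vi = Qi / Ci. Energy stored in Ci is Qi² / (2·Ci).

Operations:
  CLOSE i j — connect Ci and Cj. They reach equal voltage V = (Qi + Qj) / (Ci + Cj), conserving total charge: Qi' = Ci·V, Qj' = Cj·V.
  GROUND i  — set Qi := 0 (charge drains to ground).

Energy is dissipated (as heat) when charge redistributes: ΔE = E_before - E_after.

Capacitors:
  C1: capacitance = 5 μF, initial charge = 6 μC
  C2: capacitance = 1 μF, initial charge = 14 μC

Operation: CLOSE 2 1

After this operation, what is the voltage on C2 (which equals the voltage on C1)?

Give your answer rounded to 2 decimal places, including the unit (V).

Initial: C1(5μF, Q=6μC, V=1.20V), C2(1μF, Q=14μC, V=14.00V)
Op 1: CLOSE 2-1: Q_total=20.00, C_total=6.00, V=3.33; Q2=3.33, Q1=16.67; dissipated=68.267

Answer: 3.33 V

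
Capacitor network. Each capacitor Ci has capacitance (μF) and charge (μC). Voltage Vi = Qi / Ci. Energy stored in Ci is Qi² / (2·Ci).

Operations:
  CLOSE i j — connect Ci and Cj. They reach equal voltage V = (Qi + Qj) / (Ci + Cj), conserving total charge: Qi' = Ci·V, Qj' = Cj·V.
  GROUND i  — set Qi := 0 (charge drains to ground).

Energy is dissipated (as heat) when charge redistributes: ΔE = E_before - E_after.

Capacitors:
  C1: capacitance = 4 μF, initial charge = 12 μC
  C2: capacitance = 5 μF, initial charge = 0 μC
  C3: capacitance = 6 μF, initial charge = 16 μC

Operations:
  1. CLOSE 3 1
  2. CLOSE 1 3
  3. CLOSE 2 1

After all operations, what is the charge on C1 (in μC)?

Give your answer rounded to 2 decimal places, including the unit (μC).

Initial: C1(4μF, Q=12μC, V=3.00V), C2(5μF, Q=0μC, V=0.00V), C3(6μF, Q=16μC, V=2.67V)
Op 1: CLOSE 3-1: Q_total=28.00, C_total=10.00, V=2.80; Q3=16.80, Q1=11.20; dissipated=0.133
Op 2: CLOSE 1-3: Q_total=28.00, C_total=10.00, V=2.80; Q1=11.20, Q3=16.80; dissipated=0.000
Op 3: CLOSE 2-1: Q_total=11.20, C_total=9.00, V=1.24; Q2=6.22, Q1=4.98; dissipated=8.711
Final charges: Q1=4.98, Q2=6.22, Q3=16.80

Answer: 4.98 μC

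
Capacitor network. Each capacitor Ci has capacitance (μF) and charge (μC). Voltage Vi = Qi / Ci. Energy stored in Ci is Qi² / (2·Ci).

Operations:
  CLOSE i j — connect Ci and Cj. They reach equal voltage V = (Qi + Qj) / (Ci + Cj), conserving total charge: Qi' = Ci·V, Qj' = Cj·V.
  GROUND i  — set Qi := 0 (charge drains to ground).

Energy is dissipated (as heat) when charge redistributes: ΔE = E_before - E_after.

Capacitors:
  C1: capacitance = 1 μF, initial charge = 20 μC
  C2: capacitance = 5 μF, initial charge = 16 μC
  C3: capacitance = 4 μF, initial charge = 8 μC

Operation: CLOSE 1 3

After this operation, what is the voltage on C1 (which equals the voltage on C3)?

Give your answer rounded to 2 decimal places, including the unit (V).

Initial: C1(1μF, Q=20μC, V=20.00V), C2(5μF, Q=16μC, V=3.20V), C3(4μF, Q=8μC, V=2.00V)
Op 1: CLOSE 1-3: Q_total=28.00, C_total=5.00, V=5.60; Q1=5.60, Q3=22.40; dissipated=129.600

Answer: 5.60 V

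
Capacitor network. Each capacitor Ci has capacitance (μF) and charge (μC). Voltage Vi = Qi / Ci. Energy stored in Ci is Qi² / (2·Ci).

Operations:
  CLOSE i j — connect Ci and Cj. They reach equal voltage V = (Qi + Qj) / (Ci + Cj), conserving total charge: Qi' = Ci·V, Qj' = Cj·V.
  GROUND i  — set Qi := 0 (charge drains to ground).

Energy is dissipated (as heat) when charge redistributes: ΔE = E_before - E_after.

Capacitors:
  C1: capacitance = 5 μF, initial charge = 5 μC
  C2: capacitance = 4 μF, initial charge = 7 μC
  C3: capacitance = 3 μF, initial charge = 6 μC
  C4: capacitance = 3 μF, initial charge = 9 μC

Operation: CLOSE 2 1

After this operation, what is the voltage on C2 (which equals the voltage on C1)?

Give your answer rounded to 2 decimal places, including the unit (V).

Initial: C1(5μF, Q=5μC, V=1.00V), C2(4μF, Q=7μC, V=1.75V), C3(3μF, Q=6μC, V=2.00V), C4(3μF, Q=9μC, V=3.00V)
Op 1: CLOSE 2-1: Q_total=12.00, C_total=9.00, V=1.33; Q2=5.33, Q1=6.67; dissipated=0.625

Answer: 1.33 V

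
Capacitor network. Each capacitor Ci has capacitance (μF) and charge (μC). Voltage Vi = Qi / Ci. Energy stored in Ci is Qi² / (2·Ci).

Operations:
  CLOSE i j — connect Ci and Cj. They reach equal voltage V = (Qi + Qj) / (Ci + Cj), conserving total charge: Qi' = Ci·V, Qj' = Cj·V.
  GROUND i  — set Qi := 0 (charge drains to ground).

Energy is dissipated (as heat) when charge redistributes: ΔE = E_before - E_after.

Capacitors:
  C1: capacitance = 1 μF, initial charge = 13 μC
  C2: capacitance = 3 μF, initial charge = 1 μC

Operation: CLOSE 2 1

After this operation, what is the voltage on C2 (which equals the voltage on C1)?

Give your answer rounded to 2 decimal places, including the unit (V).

Initial: C1(1μF, Q=13μC, V=13.00V), C2(3μF, Q=1μC, V=0.33V)
Op 1: CLOSE 2-1: Q_total=14.00, C_total=4.00, V=3.50; Q2=10.50, Q1=3.50; dissipated=60.167

Answer: 3.50 V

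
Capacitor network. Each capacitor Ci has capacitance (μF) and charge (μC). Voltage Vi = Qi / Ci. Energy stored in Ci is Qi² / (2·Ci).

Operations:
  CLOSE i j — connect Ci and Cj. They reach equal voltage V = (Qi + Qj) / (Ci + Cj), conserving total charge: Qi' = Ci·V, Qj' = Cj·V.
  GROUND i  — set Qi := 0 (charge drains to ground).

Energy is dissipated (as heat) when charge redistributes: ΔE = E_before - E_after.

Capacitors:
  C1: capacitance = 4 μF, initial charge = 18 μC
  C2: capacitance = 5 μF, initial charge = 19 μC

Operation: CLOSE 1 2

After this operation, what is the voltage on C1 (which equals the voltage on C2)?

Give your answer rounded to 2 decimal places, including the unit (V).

Initial: C1(4μF, Q=18μC, V=4.50V), C2(5μF, Q=19μC, V=3.80V)
Op 1: CLOSE 1-2: Q_total=37.00, C_total=9.00, V=4.11; Q1=16.44, Q2=20.56; dissipated=0.544

Answer: 4.11 V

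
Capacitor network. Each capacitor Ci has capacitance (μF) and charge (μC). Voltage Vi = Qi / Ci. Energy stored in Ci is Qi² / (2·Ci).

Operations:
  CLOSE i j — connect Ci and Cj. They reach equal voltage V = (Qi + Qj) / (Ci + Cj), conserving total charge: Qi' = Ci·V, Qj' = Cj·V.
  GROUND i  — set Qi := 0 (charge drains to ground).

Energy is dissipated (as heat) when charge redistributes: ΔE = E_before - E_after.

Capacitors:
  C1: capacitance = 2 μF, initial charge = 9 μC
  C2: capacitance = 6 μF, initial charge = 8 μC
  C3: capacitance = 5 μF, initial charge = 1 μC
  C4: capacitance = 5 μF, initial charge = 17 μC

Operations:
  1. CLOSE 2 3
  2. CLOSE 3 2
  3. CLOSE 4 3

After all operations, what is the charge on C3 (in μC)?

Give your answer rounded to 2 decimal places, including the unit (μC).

Initial: C1(2μF, Q=9μC, V=4.50V), C2(6μF, Q=8μC, V=1.33V), C3(5μF, Q=1μC, V=0.20V), C4(5μF, Q=17μC, V=3.40V)
Op 1: CLOSE 2-3: Q_total=9.00, C_total=11.00, V=0.82; Q2=4.91, Q3=4.09; dissipated=1.752
Op 2: CLOSE 3-2: Q_total=9.00, C_total=11.00, V=0.82; Q3=4.09, Q2=4.91; dissipated=0.000
Op 3: CLOSE 4-3: Q_total=21.09, C_total=10.00, V=2.11; Q4=10.55, Q3=10.55; dissipated=8.332
Final charges: Q1=9.00, Q2=4.91, Q3=10.55, Q4=10.55

Answer: 10.55 μC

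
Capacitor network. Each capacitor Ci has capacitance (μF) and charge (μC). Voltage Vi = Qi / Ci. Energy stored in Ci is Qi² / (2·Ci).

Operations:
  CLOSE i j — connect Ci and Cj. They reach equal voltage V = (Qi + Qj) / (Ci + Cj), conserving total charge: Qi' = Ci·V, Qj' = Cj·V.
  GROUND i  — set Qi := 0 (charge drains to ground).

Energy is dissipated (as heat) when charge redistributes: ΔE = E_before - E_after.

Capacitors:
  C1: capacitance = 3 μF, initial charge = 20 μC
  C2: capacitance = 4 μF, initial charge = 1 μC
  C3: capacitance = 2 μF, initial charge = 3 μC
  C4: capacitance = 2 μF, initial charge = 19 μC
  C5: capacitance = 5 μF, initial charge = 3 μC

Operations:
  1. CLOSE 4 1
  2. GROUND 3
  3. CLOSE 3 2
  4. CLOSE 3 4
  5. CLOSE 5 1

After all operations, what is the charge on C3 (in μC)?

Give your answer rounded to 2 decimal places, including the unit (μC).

Answer: 7.97 μC

Derivation:
Initial: C1(3μF, Q=20μC, V=6.67V), C2(4μF, Q=1μC, V=0.25V), C3(2μF, Q=3μC, V=1.50V), C4(2μF, Q=19μC, V=9.50V), C5(5μF, Q=3μC, V=0.60V)
Op 1: CLOSE 4-1: Q_total=39.00, C_total=5.00, V=7.80; Q4=15.60, Q1=23.40; dissipated=4.817
Op 2: GROUND 3: Q3=0; energy lost=2.250
Op 3: CLOSE 3-2: Q_total=1.00, C_total=6.00, V=0.17; Q3=0.33, Q2=0.67; dissipated=0.042
Op 4: CLOSE 3-4: Q_total=15.93, C_total=4.00, V=3.98; Q3=7.97, Q4=7.97; dissipated=29.134
Op 5: CLOSE 5-1: Q_total=26.40, C_total=8.00, V=3.30; Q5=16.50, Q1=9.90; dissipated=48.600
Final charges: Q1=9.90, Q2=0.67, Q3=7.97, Q4=7.97, Q5=16.50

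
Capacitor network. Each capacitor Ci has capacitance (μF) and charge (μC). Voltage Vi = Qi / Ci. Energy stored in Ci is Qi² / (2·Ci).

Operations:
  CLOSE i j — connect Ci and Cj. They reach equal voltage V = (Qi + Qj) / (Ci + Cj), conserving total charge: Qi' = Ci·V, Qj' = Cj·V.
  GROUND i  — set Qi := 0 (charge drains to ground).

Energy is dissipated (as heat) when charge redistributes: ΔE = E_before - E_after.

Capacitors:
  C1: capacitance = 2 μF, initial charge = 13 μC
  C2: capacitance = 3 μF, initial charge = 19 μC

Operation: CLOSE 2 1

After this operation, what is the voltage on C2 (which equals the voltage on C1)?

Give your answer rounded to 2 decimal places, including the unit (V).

Answer: 6.40 V

Derivation:
Initial: C1(2μF, Q=13μC, V=6.50V), C2(3μF, Q=19μC, V=6.33V)
Op 1: CLOSE 2-1: Q_total=32.00, C_total=5.00, V=6.40; Q2=19.20, Q1=12.80; dissipated=0.017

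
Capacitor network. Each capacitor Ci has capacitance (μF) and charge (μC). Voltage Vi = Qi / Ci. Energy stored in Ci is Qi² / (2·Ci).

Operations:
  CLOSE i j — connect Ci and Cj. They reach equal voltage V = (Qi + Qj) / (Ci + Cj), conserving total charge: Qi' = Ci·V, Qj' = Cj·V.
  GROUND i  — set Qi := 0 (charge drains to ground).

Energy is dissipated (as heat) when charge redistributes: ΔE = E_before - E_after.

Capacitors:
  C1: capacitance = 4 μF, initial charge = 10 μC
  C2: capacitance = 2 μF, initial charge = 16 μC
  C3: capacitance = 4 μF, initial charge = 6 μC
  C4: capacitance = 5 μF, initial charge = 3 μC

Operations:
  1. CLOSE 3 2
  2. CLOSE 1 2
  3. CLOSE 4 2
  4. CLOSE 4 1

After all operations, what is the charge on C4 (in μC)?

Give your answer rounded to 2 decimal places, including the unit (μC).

Answer: 9.90 μC

Derivation:
Initial: C1(4μF, Q=10μC, V=2.50V), C2(2μF, Q=16μC, V=8.00V), C3(4μF, Q=6μC, V=1.50V), C4(5μF, Q=3μC, V=0.60V)
Op 1: CLOSE 3-2: Q_total=22.00, C_total=6.00, V=3.67; Q3=14.67, Q2=7.33; dissipated=28.167
Op 2: CLOSE 1-2: Q_total=17.33, C_total=6.00, V=2.89; Q1=11.56, Q2=5.78; dissipated=0.907
Op 3: CLOSE 4-2: Q_total=8.78, C_total=7.00, V=1.25; Q4=6.27, Q2=2.51; dissipated=3.742
Op 4: CLOSE 4-1: Q_total=17.83, C_total=9.00, V=1.98; Q4=9.90, Q1=7.92; dissipated=2.970
Final charges: Q1=7.92, Q2=2.51, Q3=14.67, Q4=9.90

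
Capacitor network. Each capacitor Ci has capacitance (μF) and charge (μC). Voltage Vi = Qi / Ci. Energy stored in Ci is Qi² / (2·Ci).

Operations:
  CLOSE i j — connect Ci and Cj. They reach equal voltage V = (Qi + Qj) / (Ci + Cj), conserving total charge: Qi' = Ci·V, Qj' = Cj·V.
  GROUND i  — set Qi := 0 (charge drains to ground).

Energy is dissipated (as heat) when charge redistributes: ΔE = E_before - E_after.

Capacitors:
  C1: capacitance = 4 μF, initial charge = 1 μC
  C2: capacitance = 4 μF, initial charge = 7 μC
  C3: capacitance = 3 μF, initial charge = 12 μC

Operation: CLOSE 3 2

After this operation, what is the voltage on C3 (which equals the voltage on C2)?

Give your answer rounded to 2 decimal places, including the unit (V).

Initial: C1(4μF, Q=1μC, V=0.25V), C2(4μF, Q=7μC, V=1.75V), C3(3μF, Q=12μC, V=4.00V)
Op 1: CLOSE 3-2: Q_total=19.00, C_total=7.00, V=2.71; Q3=8.14, Q2=10.86; dissipated=4.339

Answer: 2.71 V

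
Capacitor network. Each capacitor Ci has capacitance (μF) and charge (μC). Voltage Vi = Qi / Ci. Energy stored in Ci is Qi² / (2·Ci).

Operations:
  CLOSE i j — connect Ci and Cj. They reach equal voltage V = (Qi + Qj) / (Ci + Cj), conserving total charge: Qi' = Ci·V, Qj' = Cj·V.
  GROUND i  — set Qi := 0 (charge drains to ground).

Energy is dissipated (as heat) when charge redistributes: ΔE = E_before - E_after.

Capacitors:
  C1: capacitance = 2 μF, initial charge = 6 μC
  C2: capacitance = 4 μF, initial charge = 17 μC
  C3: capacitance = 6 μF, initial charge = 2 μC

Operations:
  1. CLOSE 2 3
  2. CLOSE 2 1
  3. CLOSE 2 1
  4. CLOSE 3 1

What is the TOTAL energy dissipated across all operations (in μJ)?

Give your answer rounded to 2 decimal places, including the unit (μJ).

Answer: 19.32 μJ

Derivation:
Initial: C1(2μF, Q=6μC, V=3.00V), C2(4μF, Q=17μC, V=4.25V), C3(6μF, Q=2μC, V=0.33V)
Op 1: CLOSE 2-3: Q_total=19.00, C_total=10.00, V=1.90; Q2=7.60, Q3=11.40; dissipated=18.408
Op 2: CLOSE 2-1: Q_total=13.60, C_total=6.00, V=2.27; Q2=9.07, Q1=4.53; dissipated=0.807
Op 3: CLOSE 2-1: Q_total=13.60, C_total=6.00, V=2.27; Q2=9.07, Q1=4.53; dissipated=0.000
Op 4: CLOSE 3-1: Q_total=15.93, C_total=8.00, V=1.99; Q3=11.95, Q1=3.98; dissipated=0.101
Total dissipated: 19.316 μJ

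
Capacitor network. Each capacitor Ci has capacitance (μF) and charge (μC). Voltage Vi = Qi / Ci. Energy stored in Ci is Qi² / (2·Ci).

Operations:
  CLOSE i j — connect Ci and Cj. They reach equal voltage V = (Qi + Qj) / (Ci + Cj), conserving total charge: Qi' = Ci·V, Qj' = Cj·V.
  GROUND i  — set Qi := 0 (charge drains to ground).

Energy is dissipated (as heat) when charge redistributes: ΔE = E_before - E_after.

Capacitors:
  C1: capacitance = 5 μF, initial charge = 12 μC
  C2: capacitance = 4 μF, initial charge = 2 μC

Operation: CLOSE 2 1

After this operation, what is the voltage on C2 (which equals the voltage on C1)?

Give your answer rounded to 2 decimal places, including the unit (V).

Answer: 1.56 V

Derivation:
Initial: C1(5μF, Q=12μC, V=2.40V), C2(4μF, Q=2μC, V=0.50V)
Op 1: CLOSE 2-1: Q_total=14.00, C_total=9.00, V=1.56; Q2=6.22, Q1=7.78; dissipated=4.011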